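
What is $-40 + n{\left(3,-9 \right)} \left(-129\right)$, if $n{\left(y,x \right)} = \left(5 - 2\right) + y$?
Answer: $-814$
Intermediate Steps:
$n{\left(y,x \right)} = 3 + y$
$-40 + n{\left(3,-9 \right)} \left(-129\right) = -40 + \left(3 + 3\right) \left(-129\right) = -40 + 6 \left(-129\right) = -40 - 774 = -814$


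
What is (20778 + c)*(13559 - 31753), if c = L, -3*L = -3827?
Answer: -1203733234/3 ≈ -4.0124e+8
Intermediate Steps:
L = 3827/3 (L = -⅓*(-3827) = 3827/3 ≈ 1275.7)
c = 3827/3 ≈ 1275.7
(20778 + c)*(13559 - 31753) = (20778 + 3827/3)*(13559 - 31753) = (66161/3)*(-18194) = -1203733234/3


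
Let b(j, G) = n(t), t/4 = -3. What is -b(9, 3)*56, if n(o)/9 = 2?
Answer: -1008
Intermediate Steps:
t = -12 (t = 4*(-3) = -12)
n(o) = 18 (n(o) = 9*2 = 18)
b(j, G) = 18
-b(9, 3)*56 = -1*18*56 = -18*56 = -1008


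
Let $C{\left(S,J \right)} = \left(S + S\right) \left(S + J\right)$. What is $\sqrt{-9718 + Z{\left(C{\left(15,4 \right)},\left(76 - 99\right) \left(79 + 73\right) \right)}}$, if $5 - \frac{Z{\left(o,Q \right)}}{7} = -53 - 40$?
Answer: $2 i \sqrt{2258} \approx 95.037 i$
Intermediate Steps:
$C{\left(S,J \right)} = 2 S \left(J + S\right)$
$Z{\left(o,Q \right)} = 686$ ($Z{\left(o,Q \right)} = 35 - 7 \left(-53 - 40\right) = 35 - -651 = 35 + 651 = 686$)
$\sqrt{-9718 + Z{\left(C{\left(15,4 \right)},\left(76 - 99\right) \left(79 + 73\right) \right)}} = \sqrt{-9718 + 686} = \sqrt{-9032} = 2 i \sqrt{2258}$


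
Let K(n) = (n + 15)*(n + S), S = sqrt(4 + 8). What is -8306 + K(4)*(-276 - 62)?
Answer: -33994 - 12844*sqrt(3) ≈ -56240.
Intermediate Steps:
S = 2*sqrt(3) (S = sqrt(12) = 2*sqrt(3) ≈ 3.4641)
K(n) = (15 + n)*(n + 2*sqrt(3)) (K(n) = (n + 15)*(n + 2*sqrt(3)) = (15 + n)*(n + 2*sqrt(3)))
-8306 + K(4)*(-276 - 62) = -8306 + (4**2 + 15*4 + 30*sqrt(3) + 2*4*sqrt(3))*(-276 - 62) = -8306 + (16 + 60 + 30*sqrt(3) + 8*sqrt(3))*(-338) = -8306 + (76 + 38*sqrt(3))*(-338) = -8306 + (-25688 - 12844*sqrt(3)) = -33994 - 12844*sqrt(3)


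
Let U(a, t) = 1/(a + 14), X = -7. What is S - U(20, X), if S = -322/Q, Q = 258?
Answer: -5603/4386 ≈ -1.2775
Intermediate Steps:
U(a, t) = 1/(14 + a)
S = -161/129 (S = -322/258 = -322*1/258 = -161/129 ≈ -1.2481)
S - U(20, X) = -161/129 - 1/(14 + 20) = -161/129 - 1/34 = -5603/4386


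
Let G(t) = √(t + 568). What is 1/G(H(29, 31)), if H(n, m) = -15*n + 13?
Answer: √146/146 ≈ 0.082761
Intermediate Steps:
H(n, m) = 13 - 15*n
G(t) = √(568 + t)
1/G(H(29, 31)) = 1/(√(568 + (13 - 15*29))) = 1/(√(568 + (13 - 435))) = 1/(√(568 - 422)) = 1/(√146) = √146/146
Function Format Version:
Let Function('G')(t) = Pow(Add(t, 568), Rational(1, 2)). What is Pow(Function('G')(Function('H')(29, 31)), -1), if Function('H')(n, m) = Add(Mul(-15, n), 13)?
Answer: Mul(Rational(1, 146), Pow(146, Rational(1, 2))) ≈ 0.082761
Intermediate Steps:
Function('H')(n, m) = Add(13, Mul(-15, n))
Function('G')(t) = Pow(Add(568, t), Rational(1, 2))
Pow(Function('G')(Function('H')(29, 31)), -1) = Pow(Pow(Add(568, Add(13, Mul(-15, 29))), Rational(1, 2)), -1) = Pow(Pow(Add(568, Add(13, -435)), Rational(1, 2)), -1) = Pow(Pow(Add(568, -422), Rational(1, 2)), -1) = Pow(Pow(146, Rational(1, 2)), -1) = Mul(Rational(1, 146), Pow(146, Rational(1, 2)))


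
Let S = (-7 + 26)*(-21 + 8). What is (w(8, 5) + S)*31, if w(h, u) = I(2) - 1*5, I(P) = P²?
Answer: -7688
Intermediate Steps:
w(h, u) = -1 (w(h, u) = 2² - 1*5 = 4 - 5 = -1)
S = -247 (S = 19*(-13) = -247)
(w(8, 5) + S)*31 = (-1 - 247)*31 = -248*31 = -7688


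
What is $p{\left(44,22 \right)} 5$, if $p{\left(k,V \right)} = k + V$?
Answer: $330$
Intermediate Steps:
$p{\left(k,V \right)} = V + k$
$p{\left(44,22 \right)} 5 = \left(22 + 44\right) 5 = 66 \cdot 5 = 330$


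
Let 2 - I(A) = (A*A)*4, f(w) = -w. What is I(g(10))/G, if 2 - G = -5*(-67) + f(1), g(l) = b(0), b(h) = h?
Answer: -1/166 ≈ -0.0060241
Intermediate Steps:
g(l) = 0
I(A) = 2 - 4*A² (I(A) = 2 - A*A*4 = 2 - A²*4 = 2 - 4*A²)
G = -332 (G = 2 - (-5*(-67) - 1*1) = 2 - (335 - 1) = 2 - 1*334 = 2 - 334 = -332)
I(g(10))/G = (2 - 4*0²)/(-332) = (2 - 4*0)*(-1/332) = (2 + 0)*(-1/332) = 2*(-1/332) = -1/166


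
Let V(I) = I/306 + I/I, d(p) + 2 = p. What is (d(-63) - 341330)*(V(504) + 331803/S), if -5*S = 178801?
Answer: 6881570707950/3039617 ≈ 2.2640e+6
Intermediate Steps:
S = -178801/5 (S = -1/5*178801 = -178801/5 ≈ -35760.)
d(p) = -2 + p
V(I) = 1 + I/306 (V(I) = I*(1/306) + 1 = I/306 + 1 = 1 + I/306)
(d(-63) - 341330)*(V(504) + 331803/S) = ((-2 - 63) - 341330)*((1 + (1/306)*504) + 331803/(-178801/5)) = (-65 - 341330)*((1 + 28/17) + 331803*(-5/178801)) = -341395*(45/17 - 1659015/178801) = -341395*(-20157210/3039617) = 6881570707950/3039617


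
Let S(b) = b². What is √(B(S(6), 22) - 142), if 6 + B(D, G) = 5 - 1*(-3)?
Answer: 2*I*√35 ≈ 11.832*I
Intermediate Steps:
B(D, G) = 2 (B(D, G) = -6 + (5 - 1*(-3)) = -6 + (5 + 3) = -6 + 8 = 2)
√(B(S(6), 22) - 142) = √(2 - 142) = √(-140) = 2*I*√35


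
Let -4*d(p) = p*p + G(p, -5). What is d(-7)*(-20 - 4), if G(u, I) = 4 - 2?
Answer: 306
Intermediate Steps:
G(u, I) = 2
d(p) = -½ - p²/4 (d(p) = -(p*p + 2)/4 = -(p² + 2)/4 = -(2 + p²)/4 = -½ - p²/4)
d(-7)*(-20 - 4) = (-½ - ¼*(-7)²)*(-20 - 4) = (-½ - ¼*49)*(-24) = (-½ - 49/4)*(-24) = -51/4*(-24) = 306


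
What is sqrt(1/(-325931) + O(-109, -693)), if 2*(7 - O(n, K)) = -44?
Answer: 3*sqrt(342299906682)/325931 ≈ 5.3852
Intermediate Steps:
O(n, K) = 29 (O(n, K) = 7 - 1/2*(-44) = 7 + 22 = 29)
sqrt(1/(-325931) + O(-109, -693)) = sqrt(1/(-325931) + 29) = sqrt(-1/325931 + 29) = sqrt(9451998/325931) = 3*sqrt(342299906682)/325931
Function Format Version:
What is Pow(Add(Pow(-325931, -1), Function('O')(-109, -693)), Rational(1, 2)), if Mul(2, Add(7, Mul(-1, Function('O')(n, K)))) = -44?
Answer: Mul(Rational(3, 325931), Pow(342299906682, Rational(1, 2))) ≈ 5.3852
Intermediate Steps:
Function('O')(n, K) = 29 (Function('O')(n, K) = Add(7, Mul(Rational(-1, 2), -44)) = Add(7, 22) = 29)
Pow(Add(Pow(-325931, -1), Function('O')(-109, -693)), Rational(1, 2)) = Pow(Add(Pow(-325931, -1), 29), Rational(1, 2)) = Pow(Add(Rational(-1, 325931), 29), Rational(1, 2)) = Pow(Rational(9451998, 325931), Rational(1, 2)) = Mul(Rational(3, 325931), Pow(342299906682, Rational(1, 2)))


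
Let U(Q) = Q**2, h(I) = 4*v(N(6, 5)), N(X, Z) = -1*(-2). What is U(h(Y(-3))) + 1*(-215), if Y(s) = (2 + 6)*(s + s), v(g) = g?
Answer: -151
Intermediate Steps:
N(X, Z) = 2
Y(s) = 16*s (Y(s) = 8*(2*s) = 16*s)
h(I) = 8 (h(I) = 4*2 = 8)
U(h(Y(-3))) + 1*(-215) = 8**2 + 1*(-215) = 64 - 215 = -151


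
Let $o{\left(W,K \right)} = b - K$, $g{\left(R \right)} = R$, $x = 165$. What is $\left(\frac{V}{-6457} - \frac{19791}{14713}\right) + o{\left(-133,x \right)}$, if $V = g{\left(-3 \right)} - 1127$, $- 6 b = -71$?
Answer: $- \frac{87973680661}{570011046} \approx -154.34$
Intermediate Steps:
$b = \frac{71}{6}$ ($b = \left(- \frac{1}{6}\right) \left(-71\right) = \frac{71}{6} \approx 11.833$)
$o{\left(W,K \right)} = \frac{71}{6} - K$
$V = -1130$ ($V = -3 - 1127 = -1130$)
$\left(\frac{V}{-6457} - \frac{19791}{14713}\right) + o{\left(-133,x \right)} = \left(- \frac{1130}{-6457} - \frac{19791}{14713}\right) + \left(\frac{71}{6} - 165\right) = \left(\left(-1130\right) \left(- \frac{1}{6457}\right) - \frac{19791}{14713}\right) + \left(\frac{71}{6} - 165\right) = \left(\frac{1130}{6457} - \frac{19791}{14713}\right) - \frac{919}{6} = - \frac{111164797}{95001841} - \frac{919}{6} = - \frac{87973680661}{570011046}$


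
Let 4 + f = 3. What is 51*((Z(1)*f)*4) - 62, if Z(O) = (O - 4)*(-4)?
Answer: -2510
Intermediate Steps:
f = -1 (f = -4 + 3 = -1)
Z(O) = 16 - 4*O (Z(O) = (-4 + O)*(-4) = 16 - 4*O)
51*((Z(1)*f)*4) - 62 = 51*(((16 - 4*1)*(-1))*4) - 62 = 51*(((16 - 4)*(-1))*4) - 62 = 51*((12*(-1))*4) - 62 = 51*(-12*4) - 62 = 51*(-48) - 62 = -2448 - 62 = -2510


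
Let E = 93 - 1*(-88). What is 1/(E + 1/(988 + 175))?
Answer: 1163/210504 ≈ 0.0055248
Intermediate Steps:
E = 181 (E = 93 + 88 = 181)
1/(E + 1/(988 + 175)) = 1/(181 + 1/(988 + 175)) = 1/(181 + 1/1163) = 1/(210504/1163) = 1163/210504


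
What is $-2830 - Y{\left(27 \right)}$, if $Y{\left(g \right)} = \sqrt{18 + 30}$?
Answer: $-2830 - 4 \sqrt{3} \approx -2836.9$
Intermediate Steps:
$Y{\left(g \right)} = 4 \sqrt{3}$ ($Y{\left(g \right)} = \sqrt{48} = 4 \sqrt{3}$)
$-2830 - Y{\left(27 \right)} = -2830 - 4 \sqrt{3}$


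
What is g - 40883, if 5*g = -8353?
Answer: -212768/5 ≈ -42554.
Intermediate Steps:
g = -8353/5 (g = (⅕)*(-8353) = -8353/5 ≈ -1670.6)
g - 40883 = -8353/5 - 40883 = -212768/5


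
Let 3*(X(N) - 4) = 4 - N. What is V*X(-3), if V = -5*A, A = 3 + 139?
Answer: -13490/3 ≈ -4496.7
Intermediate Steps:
A = 142
X(N) = 16/3 - N/3 (X(N) = 4 + (4 - N)/3 = 4 + (4/3 - N/3) = 16/3 - N/3)
V = -710 (V = -5*142 = -710)
V*X(-3) = -710*(16/3 - ⅓*(-3)) = -710*(16/3 + 1) = -710*19/3 = -13490/3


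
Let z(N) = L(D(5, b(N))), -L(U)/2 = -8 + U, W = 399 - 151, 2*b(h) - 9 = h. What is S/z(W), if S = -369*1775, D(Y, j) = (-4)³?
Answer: -72775/16 ≈ -4548.4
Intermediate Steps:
b(h) = 9/2 + h/2
D(Y, j) = -64
W = 248
S = -654975
L(U) = 16 - 2*U (L(U) = -2*(-8 + U) = 16 - 2*U)
z(N) = 144 (z(N) = 16 - 2*(-64) = 16 + 128 = 144)
S/z(W) = -654975/144 = -654975*1/144 = -72775/16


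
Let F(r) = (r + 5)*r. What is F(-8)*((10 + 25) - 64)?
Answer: -696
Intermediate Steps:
F(r) = r*(5 + r) (F(r) = (5 + r)*r = r*(5 + r))
F(-8)*((10 + 25) - 64) = (-8*(5 - 8))*((10 + 25) - 64) = (-8*(-3))*(35 - 64) = 24*(-29) = -696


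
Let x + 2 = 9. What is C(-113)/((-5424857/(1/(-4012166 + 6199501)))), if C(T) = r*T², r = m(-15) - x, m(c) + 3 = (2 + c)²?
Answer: -2030271/11865979586095 ≈ -1.7110e-7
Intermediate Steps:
x = 7 (x = -2 + 9 = 7)
m(c) = -3 + (2 + c)²
r = 159 (r = (-3 + (2 - 15)²) - 1*7 = (-3 + (-13)²) - 7 = (-3 + 169) - 7 = 166 - 7 = 159)
C(T) = 159*T²
C(-113)/((-5424857/(1/(-4012166 + 6199501)))) = (159*(-113)²)/((-5424857/(1/(-4012166 + 6199501)))) = (159*12769)/((-5424857/(1/2187335))) = 2030271/((-5424857/1/2187335)) = 2030271/((-5424857*2187335)) = 2030271/(-11865979586095) = 2030271*(-1/11865979586095) = -2030271/11865979586095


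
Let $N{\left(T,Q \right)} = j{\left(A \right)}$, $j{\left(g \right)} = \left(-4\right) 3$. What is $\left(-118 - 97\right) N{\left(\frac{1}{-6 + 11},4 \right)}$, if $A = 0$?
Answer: $2580$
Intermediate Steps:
$j{\left(g \right)} = -12$
$N{\left(T,Q \right)} = -12$
$\left(-118 - 97\right) N{\left(\frac{1}{-6 + 11},4 \right)} = \left(-118 - 97\right) \left(-12\right) = \left(-215\right) \left(-12\right) = 2580$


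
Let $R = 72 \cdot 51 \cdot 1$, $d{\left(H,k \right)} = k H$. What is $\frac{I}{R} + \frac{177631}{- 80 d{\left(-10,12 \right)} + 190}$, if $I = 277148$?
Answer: $\frac{210346247}{2246805} \approx 93.62$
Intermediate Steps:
$d{\left(H,k \right)} = H k$
$R = 3672$ ($R = 3672 \cdot 1 = 3672$)
$\frac{I}{R} + \frac{177631}{- 80 d{\left(-10,12 \right)} + 190} = \frac{277148}{3672} + \frac{177631}{- 80 \left(\left(-10\right) 12\right) + 190} = 277148 \cdot \frac{1}{3672} + \frac{177631}{\left(-80\right) \left(-120\right) + 190} = \frac{69287}{918} + \frac{177631}{9600 + 190} = \frac{69287}{918} + \frac{177631}{9790} = \frac{210346247}{2246805}$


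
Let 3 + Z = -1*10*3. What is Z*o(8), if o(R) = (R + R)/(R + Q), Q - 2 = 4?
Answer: -264/7 ≈ -37.714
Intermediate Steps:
Q = 6 (Q = 2 + 4 = 6)
Z = -33 (Z = -3 - 1*10*3 = -3 - 10*3 = -3 - 30 = -33)
o(R) = 2*R/(6 + R) (o(R) = (R + R)/(R + 6) = (2*R)/(6 + R) = 2*R/(6 + R))
Z*o(8) = -66*8/(6 + 8) = -66*8/14 = -33*8/7 = -264/7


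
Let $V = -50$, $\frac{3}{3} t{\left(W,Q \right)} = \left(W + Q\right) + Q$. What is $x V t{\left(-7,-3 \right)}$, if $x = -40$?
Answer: $-26000$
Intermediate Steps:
$t{\left(W,Q \right)} = W + 2 Q$ ($t{\left(W,Q \right)} = \left(W + Q\right) + Q = \left(Q + W\right) + Q = W + 2 Q$)
$x V t{\left(-7,-3 \right)} = \left(-40\right) \left(-50\right) \left(-7 + 2 \left(-3\right)\right) = 2000 \left(-7 - 6\right) = 2000 \left(-13\right) = -26000$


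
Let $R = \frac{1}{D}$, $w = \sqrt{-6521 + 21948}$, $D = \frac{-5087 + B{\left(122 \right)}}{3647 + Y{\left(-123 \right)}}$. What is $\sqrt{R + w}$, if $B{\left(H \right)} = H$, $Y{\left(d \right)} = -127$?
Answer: $\frac{\sqrt{-699072 + 986049 \sqrt{15427}}}{993} \approx 11.113$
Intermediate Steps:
$D = - \frac{993}{704}$ ($D = \frac{-5087 + 122}{3647 - 127} = - \frac{4965}{3520} = \left(-4965\right) \frac{1}{3520} = - \frac{993}{704} \approx -1.4105$)
$w = \sqrt{15427} \approx 124.21$
$R = - \frac{704}{993}$ ($R = \frac{1}{- \frac{993}{704}} = - \frac{704}{993} \approx -0.70896$)
$\sqrt{R + w} = \sqrt{- \frac{704}{993} + \sqrt{15427}}$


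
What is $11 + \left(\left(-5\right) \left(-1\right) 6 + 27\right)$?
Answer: $68$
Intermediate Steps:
$11 + \left(\left(-5\right) \left(-1\right) 6 + 27\right) = 11 + \left(5 \cdot 6 + 27\right) = 11 + \left(30 + 27\right) = 11 + 57 = 68$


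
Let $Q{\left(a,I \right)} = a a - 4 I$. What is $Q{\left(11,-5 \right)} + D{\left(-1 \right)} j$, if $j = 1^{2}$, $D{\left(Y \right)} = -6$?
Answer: $135$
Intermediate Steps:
$j = 1$
$Q{\left(a,I \right)} = a^{2} - 4 I$
$Q{\left(11,-5 \right)} + D{\left(-1 \right)} j = \left(11^{2} - -20\right) - 6 = \left(121 + 20\right) - 6 = 141 - 6 = 135$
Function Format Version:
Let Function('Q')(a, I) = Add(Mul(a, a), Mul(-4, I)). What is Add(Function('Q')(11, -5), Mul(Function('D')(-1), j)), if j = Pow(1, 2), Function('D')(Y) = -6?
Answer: 135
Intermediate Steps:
j = 1
Function('Q')(a, I) = Add(Pow(a, 2), Mul(-4, I))
Add(Function('Q')(11, -5), Mul(Function('D')(-1), j)) = Add(Add(Pow(11, 2), Mul(-4, -5)), Mul(-6, 1)) = Add(Add(121, 20), -6) = Add(141, -6) = 135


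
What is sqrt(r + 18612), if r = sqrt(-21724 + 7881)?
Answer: sqrt(18612 + I*sqrt(13843)) ≈ 136.43 + 0.4312*I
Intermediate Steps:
r = I*sqrt(13843) (r = sqrt(-13843) = I*sqrt(13843) ≈ 117.66*I)
sqrt(r + 18612) = sqrt(I*sqrt(13843) + 18612) = sqrt(18612 + I*sqrt(13843))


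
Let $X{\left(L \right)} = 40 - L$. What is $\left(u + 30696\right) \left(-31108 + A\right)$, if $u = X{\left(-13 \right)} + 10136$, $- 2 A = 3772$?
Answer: $-1348959690$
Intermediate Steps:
$A = -1886$ ($A = \left(- \frac{1}{2}\right) 3772 = -1886$)
$u = 10189$ ($u = \left(40 - -13\right) + 10136 = \left(40 + 13\right) + 10136 = 53 + 10136 = 10189$)
$\left(u + 30696\right) \left(-31108 + A\right) = \left(10189 + 30696\right) \left(-31108 - 1886\right) = 40885 \left(-32994\right) = -1348959690$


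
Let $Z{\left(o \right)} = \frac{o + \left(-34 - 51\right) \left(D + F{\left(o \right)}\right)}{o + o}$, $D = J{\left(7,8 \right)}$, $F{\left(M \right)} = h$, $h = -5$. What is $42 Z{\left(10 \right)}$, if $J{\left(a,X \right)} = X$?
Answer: $- \frac{1029}{2} \approx -514.5$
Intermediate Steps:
$F{\left(M \right)} = -5$
$D = 8$
$Z{\left(o \right)} = \frac{-255 + o}{2 o}$ ($Z{\left(o \right)} = \frac{o + \left(-34 - 51\right) \left(8 - 5\right)}{o + o} = \frac{o - 255}{2 o} = \left(o - 255\right) \frac{1}{2 o} = \left(-255 + o\right) \frac{1}{2 o} = \frac{-255 + o}{2 o}$)
$42 Z{\left(10 \right)} = 42 \frac{-255 + 10}{2 \cdot 10} = 42 \cdot \frac{1}{2} \cdot \frac{1}{10} \left(-245\right) = 42 \left(- \frac{49}{4}\right) = - \frac{1029}{2}$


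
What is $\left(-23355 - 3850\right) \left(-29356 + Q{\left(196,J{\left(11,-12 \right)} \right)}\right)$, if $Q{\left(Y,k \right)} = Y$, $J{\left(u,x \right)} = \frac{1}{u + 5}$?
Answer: $793297800$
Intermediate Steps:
$J{\left(u,x \right)} = \frac{1}{5 + u}$
$\left(-23355 - 3850\right) \left(-29356 + Q{\left(196,J{\left(11,-12 \right)} \right)}\right) = \left(-23355 - 3850\right) \left(-29356 + 196\right) = \left(-27205\right) \left(-29160\right) = 793297800$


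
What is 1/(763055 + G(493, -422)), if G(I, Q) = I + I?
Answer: 1/764041 ≈ 1.3088e-6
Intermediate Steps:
G(I, Q) = 2*I
1/(763055 + G(493, -422)) = 1/(763055 + 2*493) = 1/(763055 + 986) = 1/764041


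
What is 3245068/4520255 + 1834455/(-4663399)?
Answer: 6840842480107/21079752646745 ≈ 0.32452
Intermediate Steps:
3245068/4520255 + 1834455/(-4663399) = 3245068*(1/4520255) + 1834455*(-1/4663399) = 3245068/4520255 - 1834455/4663399 = 6840842480107/21079752646745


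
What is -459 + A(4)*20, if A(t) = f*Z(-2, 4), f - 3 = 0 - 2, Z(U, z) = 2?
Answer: -419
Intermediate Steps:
f = 1 (f = 3 + (0 - 2) = 3 - 2 = 1)
A(t) = 2 (A(t) = 1*2 = 2)
-459 + A(4)*20 = -459 + 2*20 = -459 + 40 = -419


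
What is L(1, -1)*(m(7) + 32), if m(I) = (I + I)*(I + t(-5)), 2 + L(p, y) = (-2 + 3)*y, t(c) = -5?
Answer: -180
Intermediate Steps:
L(p, y) = -2 + y (L(p, y) = -2 + (-2 + 3)*y = -2 + 1*y = -2 + y)
m(I) = 2*I*(-5 + I) (m(I) = (I + I)*(I - 5) = (2*I)*(-5 + I) = 2*I*(-5 + I))
L(1, -1)*(m(7) + 32) = (-2 - 1)*(2*7*(-5 + 7) + 32) = -3*(2*7*2 + 32) = -3*(28 + 32) = -3*60 = -180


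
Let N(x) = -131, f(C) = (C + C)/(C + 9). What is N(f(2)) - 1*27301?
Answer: -27432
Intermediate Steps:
f(C) = 2*C/(9 + C) (f(C) = (2*C)/(9 + C) = 2*C/(9 + C))
N(f(2)) - 1*27301 = -131 - 1*27301 = -131 - 27301 = -27432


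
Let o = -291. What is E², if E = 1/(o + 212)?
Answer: 1/6241 ≈ 0.00016023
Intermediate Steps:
E = -1/79 (E = 1/(-291 + 212) = 1/(-79) = -1/79 ≈ -0.012658)
E² = (-1/79)² = 1/6241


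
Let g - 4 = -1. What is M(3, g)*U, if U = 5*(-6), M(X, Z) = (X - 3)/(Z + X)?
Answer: 0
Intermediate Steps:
g = 3 (g = 4 - 1 = 3)
M(X, Z) = (-3 + X)/(X + Z)
U = -30
M(3, g)*U = ((-3 + 3)/(3 + 3))*(-30) = (0/6)*(-30) = ((1/6)*0)*(-30) = 0*(-30) = 0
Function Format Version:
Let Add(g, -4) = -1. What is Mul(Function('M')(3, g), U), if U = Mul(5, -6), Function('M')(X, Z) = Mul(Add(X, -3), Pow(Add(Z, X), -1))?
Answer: 0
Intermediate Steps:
g = 3 (g = Add(4, -1) = 3)
Function('M')(X, Z) = Mul(Pow(Add(X, Z), -1), Add(-3, X)) (Function('M')(X, Z) = Mul(Add(-3, X), Pow(Add(X, Z), -1)) = Mul(Pow(Add(X, Z), -1), Add(-3, X)))
U = -30
Mul(Function('M')(3, g), U) = Mul(Mul(Pow(Add(3, 3), -1), Add(-3, 3)), -30) = Mul(Mul(Pow(6, -1), 0), -30) = Mul(Mul(Rational(1, 6), 0), -30) = Mul(0, -30) = 0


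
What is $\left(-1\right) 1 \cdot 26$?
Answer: $-26$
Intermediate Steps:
$\left(-1\right) 1 \cdot 26 = \left(-1\right) 26 = -26$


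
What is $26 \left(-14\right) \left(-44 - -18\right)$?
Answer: $9464$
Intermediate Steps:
$26 \left(-14\right) \left(-44 - -18\right) = - 364 \left(-44 + 18\right) = \left(-364\right) \left(-26\right) = 9464$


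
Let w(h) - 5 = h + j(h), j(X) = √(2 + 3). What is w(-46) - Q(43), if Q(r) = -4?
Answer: -37 + √5 ≈ -34.764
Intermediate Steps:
j(X) = √5
w(h) = 5 + h + √5 (w(h) = 5 + (h + √5) = 5 + h + √5)
w(-46) - Q(43) = (5 - 46 + √5) - 1*(-4) = (-41 + √5) + 4 = -37 + √5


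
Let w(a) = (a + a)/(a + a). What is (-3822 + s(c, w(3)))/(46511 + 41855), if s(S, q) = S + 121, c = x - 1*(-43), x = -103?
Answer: -3761/88366 ≈ -0.042562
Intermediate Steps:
w(a) = 1 (w(a) = (2*a)/((2*a)) = (2*a)*(1/(2*a)) = 1)
c = -60 (c = -103 - 1*(-43) = -103 + 43 = -60)
s(S, q) = 121 + S
(-3822 + s(c, w(3)))/(46511 + 41855) = (-3822 + (121 - 60))/(46511 + 41855) = (-3822 + 61)/88366 = -3761*1/88366 = -3761/88366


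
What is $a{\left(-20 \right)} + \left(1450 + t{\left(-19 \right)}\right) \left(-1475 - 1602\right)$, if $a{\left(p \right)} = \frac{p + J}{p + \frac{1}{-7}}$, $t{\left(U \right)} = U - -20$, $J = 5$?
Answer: $- \frac{209842134}{47} \approx -4.4647 \cdot 10^{6}$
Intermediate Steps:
$t{\left(U \right)} = 20 + U$ ($t{\left(U \right)} = U + 20 = 20 + U$)
$a{\left(p \right)} = \frac{5 + p}{- \frac{1}{7} + p}$ ($a{\left(p \right)} = \frac{p + 5}{p + \frac{1}{-7}} = \frac{5 + p}{p - \frac{1}{7}} = \frac{5 + p}{- \frac{1}{7} + p}$)
$a{\left(-20 \right)} + \left(1450 + t{\left(-19 \right)}\right) \left(-1475 - 1602\right) = \frac{7 \left(5 - 20\right)}{-1 + 7 \left(-20\right)} + \left(1450 + \left(20 - 19\right)\right) \left(-1475 - 1602\right) = 7 \frac{1}{-1 - 140} \left(-15\right) + \left(1450 + 1\right) \left(-3077\right) = 7 \frac{1}{-141} \left(-15\right) + 1451 \left(-3077\right) = 7 \left(- \frac{1}{141}\right) \left(-15\right) - 4464727 = \frac{35}{47} - 4464727 = - \frac{209842134}{47}$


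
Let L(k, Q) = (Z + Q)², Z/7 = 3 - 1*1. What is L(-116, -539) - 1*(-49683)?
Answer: 325308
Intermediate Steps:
Z = 14 (Z = 7*(3 - 1*1) = 7*(3 - 1) = 7*2 = 14)
L(k, Q) = (14 + Q)²
L(-116, -539) - 1*(-49683) = (14 - 539)² - 1*(-49683) = (-525)² + 49683 = 275625 + 49683 = 325308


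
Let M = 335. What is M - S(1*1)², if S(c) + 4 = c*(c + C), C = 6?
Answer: 326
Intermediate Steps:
S(c) = -4 + c*(6 + c) (S(c) = -4 + c*(c + 6) = -4 + c*(6 + c))
M - S(1*1)² = 335 - (-4 + (1*1)² + 6*(1*1))² = 335 - (-4 + 1² + 6*1)² = 335 - (-4 + 1 + 6)² = 335 - 1*3² = 335 - 1*9 = 335 - 9 = 326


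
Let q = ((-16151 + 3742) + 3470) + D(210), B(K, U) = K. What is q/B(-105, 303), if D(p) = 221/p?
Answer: 1876969/22050 ≈ 85.123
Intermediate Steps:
q = -1876969/210 (q = ((-16151 + 3742) + 3470) + 221/210 = (-12409 + 3470) + 221*(1/210) = -8939 + 221/210 = -1876969/210 ≈ -8938.0)
q/B(-105, 303) = -1876969/210/(-105) = -1876969/210*(-1/105) = 1876969/22050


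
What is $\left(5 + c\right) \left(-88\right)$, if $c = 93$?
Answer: $-8624$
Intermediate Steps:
$\left(5 + c\right) \left(-88\right) = \left(5 + 93\right) \left(-88\right) = 98 \left(-88\right) = -8624$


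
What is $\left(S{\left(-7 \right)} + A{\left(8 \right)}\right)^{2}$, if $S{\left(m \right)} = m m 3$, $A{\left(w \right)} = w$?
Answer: $24025$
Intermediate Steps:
$S{\left(m \right)} = 3 m^{2}$ ($S{\left(m \right)} = m^{2} \cdot 3 = 3 m^{2}$)
$\left(S{\left(-7 \right)} + A{\left(8 \right)}\right)^{2} = \left(3 \left(-7\right)^{2} + 8\right)^{2} = \left(3 \cdot 49 + 8\right)^{2} = \left(147 + 8\right)^{2} = 155^{2} = 24025$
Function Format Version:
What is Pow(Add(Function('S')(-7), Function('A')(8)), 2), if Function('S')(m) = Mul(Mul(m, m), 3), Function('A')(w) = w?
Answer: 24025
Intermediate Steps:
Function('S')(m) = Mul(3, Pow(m, 2)) (Function('S')(m) = Mul(Pow(m, 2), 3) = Mul(3, Pow(m, 2)))
Pow(Add(Function('S')(-7), Function('A')(8)), 2) = Pow(Add(Mul(3, Pow(-7, 2)), 8), 2) = Pow(Add(Mul(3, 49), 8), 2) = Pow(Add(147, 8), 2) = Pow(155, 2) = 24025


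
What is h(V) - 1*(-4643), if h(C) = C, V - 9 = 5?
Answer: 4657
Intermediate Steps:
V = 14 (V = 9 + 5 = 14)
h(V) - 1*(-4643) = 14 - 1*(-4643) = 14 + 4643 = 4657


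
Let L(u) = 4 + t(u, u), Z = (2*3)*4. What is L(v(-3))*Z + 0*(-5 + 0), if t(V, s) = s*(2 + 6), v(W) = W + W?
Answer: -1056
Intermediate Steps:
v(W) = 2*W
Z = 24 (Z = 6*4 = 24)
t(V, s) = 8*s (t(V, s) = s*8 = 8*s)
L(u) = 4 + 8*u
L(v(-3))*Z + 0*(-5 + 0) = (4 + 8*(2*(-3)))*24 + 0*(-5 + 0) = (4 + 8*(-6))*24 + 0*(-5) = (4 - 48)*24 + 0 = -44*24 + 0 = -1056 + 0 = -1056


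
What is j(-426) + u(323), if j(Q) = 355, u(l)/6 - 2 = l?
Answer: 2305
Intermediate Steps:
u(l) = 12 + 6*l
j(-426) + u(323) = 355 + (12 + 6*323) = 355 + (12 + 1938) = 355 + 1950 = 2305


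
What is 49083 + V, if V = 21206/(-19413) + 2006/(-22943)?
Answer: 21860672593361/445392459 ≈ 49082.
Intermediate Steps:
V = -525471736/445392459 (V = 21206*(-1/19413) + 2006*(-1/22943) = -21206/19413 - 2006/22943 = -525471736/445392459 ≈ -1.1798)
49083 + V = 49083 - 525471736/445392459 = 21860672593361/445392459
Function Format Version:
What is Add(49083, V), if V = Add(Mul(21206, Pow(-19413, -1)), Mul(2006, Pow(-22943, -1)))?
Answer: Rational(21860672593361, 445392459) ≈ 49082.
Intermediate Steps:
V = Rational(-525471736, 445392459) (V = Add(Mul(21206, Rational(-1, 19413)), Mul(2006, Rational(-1, 22943))) = Add(Rational(-21206, 19413), Rational(-2006, 22943)) = Rational(-525471736, 445392459) ≈ -1.1798)
Add(49083, V) = Add(49083, Rational(-525471736, 445392459)) = Rational(21860672593361, 445392459)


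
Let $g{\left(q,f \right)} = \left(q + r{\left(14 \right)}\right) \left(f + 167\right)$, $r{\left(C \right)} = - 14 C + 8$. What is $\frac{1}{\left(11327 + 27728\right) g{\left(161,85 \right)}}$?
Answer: $- \frac{1}{265730220} \approx -3.7632 \cdot 10^{-9}$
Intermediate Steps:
$r{\left(C \right)} = 8 - 14 C$
$g{\left(q,f \right)} = \left(-188 + q\right) \left(167 + f\right)$ ($g{\left(q,f \right)} = \left(q + \left(8 - 196\right)\right) \left(f + 167\right) = \left(q + \left(8 - 196\right)\right) \left(167 + f\right) = \left(q - 188\right) \left(167 + f\right) = \left(-188 + q\right) \left(167 + f\right)$)
$\frac{1}{\left(11327 + 27728\right) g{\left(161,85 \right)}} = \frac{1}{\left(11327 + 27728\right) \left(-31396 - 15980 + 167 \cdot 161 + 85 \cdot 161\right)} = \frac{1}{39055 \left(-31396 - 15980 + 26887 + 13685\right)} = \frac{1}{39055 \left(-6804\right)} = \frac{1}{39055} \left(- \frac{1}{6804}\right) = - \frac{1}{265730220}$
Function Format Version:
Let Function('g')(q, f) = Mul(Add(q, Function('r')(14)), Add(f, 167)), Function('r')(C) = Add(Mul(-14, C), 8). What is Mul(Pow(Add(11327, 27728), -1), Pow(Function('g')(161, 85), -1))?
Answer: Rational(-1, 265730220) ≈ -3.7632e-9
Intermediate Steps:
Function('r')(C) = Add(8, Mul(-14, C))
Function('g')(q, f) = Mul(Add(-188, q), Add(167, f)) (Function('g')(q, f) = Mul(Add(q, Add(8, Mul(-14, 14))), Add(f, 167)) = Mul(Add(q, Add(8, -196)), Add(167, f)) = Mul(Add(q, -188), Add(167, f)) = Mul(Add(-188, q), Add(167, f)))
Mul(Pow(Add(11327, 27728), -1), Pow(Function('g')(161, 85), -1)) = Mul(Pow(Add(11327, 27728), -1), Pow(Add(-31396, Mul(-188, 85), Mul(167, 161), Mul(85, 161)), -1)) = Mul(Pow(39055, -1), Pow(Add(-31396, -15980, 26887, 13685), -1)) = Mul(Rational(1, 39055), Pow(-6804, -1)) = Mul(Rational(1, 39055), Rational(-1, 6804)) = Rational(-1, 265730220)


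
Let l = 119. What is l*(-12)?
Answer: -1428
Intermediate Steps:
l*(-12) = 119*(-12) = -1428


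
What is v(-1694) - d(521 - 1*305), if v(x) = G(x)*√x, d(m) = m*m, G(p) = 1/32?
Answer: -46656 + 11*I*√14/32 ≈ -46656.0 + 1.2862*I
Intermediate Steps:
G(p) = 1/32
d(m) = m²
v(x) = √x/32
v(-1694) - d(521 - 1*305) = √(-1694)/32 - (521 - 1*305)² = (11*I*√14)/32 - (521 - 305)² = 11*I*√14/32 - 1*216² = 11*I*√14/32 - 1*46656 = 11*I*√14/32 - 46656 = -46656 + 11*I*√14/32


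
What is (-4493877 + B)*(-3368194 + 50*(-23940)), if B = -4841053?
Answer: 42615766426420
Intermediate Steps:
(-4493877 + B)*(-3368194 + 50*(-23940)) = (-4493877 - 4841053)*(-3368194 + 50*(-23940)) = -9334930*(-3368194 - 1197000) = -9334930*(-4565194) = 42615766426420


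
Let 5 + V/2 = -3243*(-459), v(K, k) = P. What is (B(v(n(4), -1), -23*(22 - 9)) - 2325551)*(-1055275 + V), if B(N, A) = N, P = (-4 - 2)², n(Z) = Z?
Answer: -4469149146335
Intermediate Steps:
P = 36 (P = (-6)² = 36)
v(K, k) = 36
V = 2977064 (V = -10 + 2*(-3243*(-459)) = -10 + 2*1488537 = -10 + 2977074 = 2977064)
(B(v(n(4), -1), -23*(22 - 9)) - 2325551)*(-1055275 + V) = (36 - 2325551)*(-1055275 + 2977064) = -2325515*1921789 = -4469149146335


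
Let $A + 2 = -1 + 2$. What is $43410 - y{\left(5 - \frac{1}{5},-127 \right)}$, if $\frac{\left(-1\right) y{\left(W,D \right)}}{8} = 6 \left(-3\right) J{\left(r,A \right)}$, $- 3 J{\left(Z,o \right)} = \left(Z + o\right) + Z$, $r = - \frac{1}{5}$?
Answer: $\frac{216714}{5} \approx 43343.0$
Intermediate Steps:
$r = - \frac{1}{5}$ ($r = \left(-1\right) \frac{1}{5} = - \frac{1}{5} \approx -0.2$)
$A = -1$ ($A = -2 + \left(-1 + 2\right) = -2 + 1 = -1$)
$J{\left(Z,o \right)} = - \frac{2 Z}{3} - \frac{o}{3}$ ($J{\left(Z,o \right)} = - \frac{\left(Z + o\right) + Z}{3} = - \frac{o + 2 Z}{3} = - \frac{2 Z}{3} - \frac{o}{3}$)
$y{\left(W,D \right)} = \frac{336}{5}$ ($y{\left(W,D \right)} = - 8 \cdot 6 \left(-3\right) \left(\left(- \frac{2}{3}\right) \left(- \frac{1}{5}\right) - - \frac{1}{3}\right) = - 8 \left(- 18 \left(\frac{2}{15} + \frac{1}{3}\right)\right) = - 8 \left(\left(-18\right) \frac{7}{15}\right) = \left(-8\right) \left(- \frac{42}{5}\right) = \frac{336}{5}$)
$43410 - y{\left(5 - \frac{1}{5},-127 \right)} = 43410 - \frac{336}{5} = \frac{216714}{5}$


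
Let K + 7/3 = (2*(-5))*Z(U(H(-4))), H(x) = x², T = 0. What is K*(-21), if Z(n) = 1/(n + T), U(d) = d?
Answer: 497/8 ≈ 62.125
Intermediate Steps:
Z(n) = 1/n (Z(n) = 1/(n + 0) = 1/n)
K = -71/24 (K = -7/3 + (2*(-5))/((-4)²) = -7/3 - 10/16 = -7/3 - 10*1/16 = -7/3 - 5/8 = -71/24 ≈ -2.9583)
K*(-21) = -71/24*(-21) = 497/8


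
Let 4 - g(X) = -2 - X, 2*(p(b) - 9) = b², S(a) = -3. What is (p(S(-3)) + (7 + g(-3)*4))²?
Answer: 4225/4 ≈ 1056.3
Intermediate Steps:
p(b) = 9 + b²/2
g(X) = 6 + X (g(X) = 4 - (-2 - X) = 4 + (2 + X) = 6 + X)
(p(S(-3)) + (7 + g(-3)*4))² = ((9 + (½)*(-3)²) + (7 + (6 - 3)*4))² = ((9 + (½)*9) + (7 + 3*4))² = ((9 + 9/2) + (7 + 12))² = (27/2 + 19)² = (65/2)² = 4225/4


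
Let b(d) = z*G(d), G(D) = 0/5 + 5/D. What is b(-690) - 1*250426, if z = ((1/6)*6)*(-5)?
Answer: -34558783/138 ≈ -2.5043e+5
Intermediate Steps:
G(D) = 5/D (G(D) = 0*(⅕) + 5/D = 0 + 5/D = 5/D)
z = -5 (z = ((1*(⅙))*6)*(-5) = ((⅙)*6)*(-5) = 1*(-5) = -5)
b(d) = -25/d
b(-690) - 1*250426 = -25/(-690) - 1*250426 = -25*(-1/690) - 250426 = 5/138 - 250426 = -34558783/138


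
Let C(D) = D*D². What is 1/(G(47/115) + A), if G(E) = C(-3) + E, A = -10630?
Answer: -115/1225508 ≈ -9.3839e-5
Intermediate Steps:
C(D) = D³
G(E) = -27 + E (G(E) = (-3)³ + E = -27 + E)
1/(G(47/115) + A) = 1/((-27 + 47/115) - 10630) = 1/(-3058/115 - 10630) = 1/(-1225508/115) = -115/1225508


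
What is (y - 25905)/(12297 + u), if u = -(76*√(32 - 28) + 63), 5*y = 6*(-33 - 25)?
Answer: -129873/60410 ≈ -2.1499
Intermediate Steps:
y = -348/5 (y = (6*(-33 - 25))/5 = (6*(-58))/5 = (⅕)*(-348) = -348/5 ≈ -69.600)
u = -215 (u = -(76*√4 + 63) = -(76*2 + 63) = -(152 + 63) = -1*215 = -215)
(y - 25905)/(12297 + u) = (-348/5 - 25905)/(12297 - 215) = -129873/5/12082 = -129873/5*1/12082 = -129873/60410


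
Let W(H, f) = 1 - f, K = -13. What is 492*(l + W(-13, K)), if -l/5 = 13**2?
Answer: -408852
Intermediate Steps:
l = -845 (l = -5*13**2 = -5*169 = -845)
492*(l + W(-13, K)) = 492*(-845 + (1 - 1*(-13))) = 492*(-845 + (1 + 13)) = 492*(-845 + 14) = 492*(-831) = -408852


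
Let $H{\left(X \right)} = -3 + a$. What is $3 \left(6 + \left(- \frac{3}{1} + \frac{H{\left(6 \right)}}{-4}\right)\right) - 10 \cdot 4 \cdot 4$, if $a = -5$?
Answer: $-145$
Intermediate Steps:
$H{\left(X \right)} = -8$ ($H{\left(X \right)} = -3 - 5 = -8$)
$3 \left(6 + \left(- \frac{3}{1} + \frac{H{\left(6 \right)}}{-4}\right)\right) - 10 \cdot 4 \cdot 4 = 3 \left(6 - \left(-2 + 3\right)\right) - 10 \cdot 4 \cdot 4 = 3 \left(6 - 1\right) - 160 = 3 \cdot 5 - 160 = 15 - 160 = -145$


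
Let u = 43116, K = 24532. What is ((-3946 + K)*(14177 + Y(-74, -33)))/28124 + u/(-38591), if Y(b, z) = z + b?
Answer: 2794119593109/271333321 ≈ 10298.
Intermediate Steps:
Y(b, z) = b + z
((-3946 + K)*(14177 + Y(-74, -33)))/28124 + u/(-38591) = ((-3946 + 24532)*(14177 + (-74 - 33)))/28124 + 43116/(-38591) = (20586*(14177 - 107))*(1/28124) + 43116*(-1/38591) = (20586*14070)*(1/28124) - 43116/38591 = 289645020*(1/28124) - 43116/38591 = 72411255/7031 - 43116/38591 = 2794119593109/271333321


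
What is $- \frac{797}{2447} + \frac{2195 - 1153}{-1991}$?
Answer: $- \frac{4136601}{4871977} \approx -0.84906$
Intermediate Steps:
$- \frac{797}{2447} + \frac{2195 - 1153}{-1991} = \left(-797\right) \frac{1}{2447} + 1042 \left(- \frac{1}{1991}\right) = - \frac{797}{2447} - \frac{1042}{1991} = - \frac{4136601}{4871977}$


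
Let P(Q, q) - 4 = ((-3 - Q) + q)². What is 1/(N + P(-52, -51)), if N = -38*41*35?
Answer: -1/54522 ≈ -1.8341e-5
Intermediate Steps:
P(Q, q) = 4 + (-3 + q - Q)² (P(Q, q) = 4 + ((-3 - Q) + q)² = 4 + (-3 + q - Q)²)
N = -54530 (N = -1558*35 = -54530)
1/(N + P(-52, -51)) = 1/(-54530 + (4 + (3 - 52 - 1*(-51))²)) = 1/(-54530 + (4 + (3 - 52 + 51)²)) = 1/(-54530 + (4 + 2²)) = 1/(-54530 + (4 + 4)) = 1/(-54530 + 8) = 1/(-54522) = -1/54522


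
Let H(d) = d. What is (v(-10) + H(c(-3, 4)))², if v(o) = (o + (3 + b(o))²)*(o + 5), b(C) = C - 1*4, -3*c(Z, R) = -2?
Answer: 2765569/9 ≈ 3.0729e+5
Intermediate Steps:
c(Z, R) = ⅔ (c(Z, R) = -⅓*(-2) = ⅔)
b(C) = -4 + C (b(C) = C - 4 = -4 + C)
v(o) = (5 + o)*(o + (-1 + o)²) (v(o) = (o + (3 + (-4 + o))²)*(o + 5) = (o + (-1 + o)²)*(5 + o) = (5 + o)*(o + (-1 + o)²))
(v(-10) + H(c(-3, 4)))² = ((5 + (-10)³ - 4*(-10) + 4*(-10)²) + ⅔)² = ((5 - 1000 + 40 + 4*100) + ⅔)² = ((5 - 1000 + 40 + 400) + ⅔)² = (-555 + ⅔)² = (-1663/3)² = 2765569/9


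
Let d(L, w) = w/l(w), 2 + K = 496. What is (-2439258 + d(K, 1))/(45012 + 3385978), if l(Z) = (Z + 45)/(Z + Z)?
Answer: -56102933/78912770 ≈ -0.71095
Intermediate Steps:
l(Z) = (45 + Z)/(2*Z) (l(Z) = (45 + Z)/((2*Z)) = (45 + Z)*(1/(2*Z)) = (45 + Z)/(2*Z))
K = 494 (K = -2 + 496 = 494)
d(L, w) = 2*w**2/(45 + w) (d(L, w) = w/(((45 + w)/(2*w))) = w*(2*w/(45 + w)) = 2*w**2/(45 + w))
(-2439258 + d(K, 1))/(45012 + 3385978) = (-2439258 + 2*1**2/(45 + 1))/(45012 + 3385978) = (-2439258 + 2*1/46)/3430990 = (-2439258 + 2*1*(1/46))*(1/3430990) = (-2439258 + 1/23)*(1/3430990) = -56102933/23*1/3430990 = -56102933/78912770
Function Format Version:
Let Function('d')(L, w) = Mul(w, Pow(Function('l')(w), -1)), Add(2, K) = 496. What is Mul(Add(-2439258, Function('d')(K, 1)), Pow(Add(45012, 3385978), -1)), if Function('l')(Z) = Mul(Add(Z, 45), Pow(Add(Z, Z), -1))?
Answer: Rational(-56102933, 78912770) ≈ -0.71095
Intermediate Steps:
Function('l')(Z) = Mul(Rational(1, 2), Pow(Z, -1), Add(45, Z)) (Function('l')(Z) = Mul(Add(45, Z), Pow(Mul(2, Z), -1)) = Mul(Add(45, Z), Mul(Rational(1, 2), Pow(Z, -1))) = Mul(Rational(1, 2), Pow(Z, -1), Add(45, Z)))
K = 494 (K = Add(-2, 496) = 494)
Function('d')(L, w) = Mul(2, Pow(w, 2), Pow(Add(45, w), -1)) (Function('d')(L, w) = Mul(w, Pow(Mul(Rational(1, 2), Pow(w, -1), Add(45, w)), -1)) = Mul(w, Mul(2, w, Pow(Add(45, w), -1))) = Mul(2, Pow(w, 2), Pow(Add(45, w), -1)))
Mul(Add(-2439258, Function('d')(K, 1)), Pow(Add(45012, 3385978), -1)) = Mul(Add(-2439258, Mul(2, Pow(1, 2), Pow(Add(45, 1), -1))), Pow(Add(45012, 3385978), -1)) = Mul(Add(-2439258, Mul(2, 1, Pow(46, -1))), Pow(3430990, -1)) = Mul(Add(-2439258, Mul(2, 1, Rational(1, 46))), Rational(1, 3430990)) = Mul(Add(-2439258, Rational(1, 23)), Rational(1, 3430990)) = Mul(Rational(-56102933, 23), Rational(1, 3430990)) = Rational(-56102933, 78912770)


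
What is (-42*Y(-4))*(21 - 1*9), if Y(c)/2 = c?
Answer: 4032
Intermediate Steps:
Y(c) = 2*c
(-42*Y(-4))*(21 - 1*9) = (-84*(-4))*(21 - 1*9) = (-42*(-8))*(21 - 9) = 336*12 = 4032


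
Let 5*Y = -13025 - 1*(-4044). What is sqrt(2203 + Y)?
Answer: 3*sqrt(1130)/5 ≈ 20.169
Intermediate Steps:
Y = -8981/5 (Y = (-13025 - 1*(-4044))/5 = (-13025 + 4044)/5 = (1/5)*(-8981) = -8981/5 ≈ -1796.2)
sqrt(2203 + Y) = sqrt(2203 - 8981/5) = sqrt(2034/5) = 3*sqrt(1130)/5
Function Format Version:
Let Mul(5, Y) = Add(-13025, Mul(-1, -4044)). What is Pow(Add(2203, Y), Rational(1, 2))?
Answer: Mul(Rational(3, 5), Pow(1130, Rational(1, 2))) ≈ 20.169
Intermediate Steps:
Y = Rational(-8981, 5) (Y = Mul(Rational(1, 5), Add(-13025, Mul(-1, -4044))) = Mul(Rational(1, 5), Add(-13025, 4044)) = Mul(Rational(1, 5), -8981) = Rational(-8981, 5) ≈ -1796.2)
Pow(Add(2203, Y), Rational(1, 2)) = Pow(Add(2203, Rational(-8981, 5)), Rational(1, 2)) = Pow(Rational(2034, 5), Rational(1, 2)) = Mul(Rational(3, 5), Pow(1130, Rational(1, 2)))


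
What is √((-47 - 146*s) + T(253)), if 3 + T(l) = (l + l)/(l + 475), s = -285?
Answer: √1376656463/182 ≈ 203.86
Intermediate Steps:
T(l) = -3 + 2*l/(475 + l) (T(l) = -3 + (l + l)/(l + 475) = -3 + (2*l)/(475 + l) = -3 + 2*l/(475 + l))
√((-47 - 146*s) + T(253)) = √((-47 - 146*(-285)) + (-1425 - 1*253)/(475 + 253)) = √((-47 + 41610) + (-1425 - 253)/728) = √(41563 + (1/728)*(-1678)) = √(41563 - 839/364) = √(15128093/364) = √1376656463/182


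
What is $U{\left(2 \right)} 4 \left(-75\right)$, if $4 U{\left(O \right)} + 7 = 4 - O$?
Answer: $375$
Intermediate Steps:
$U{\left(O \right)} = - \frac{3}{4} - \frac{O}{4}$ ($U{\left(O \right)} = - \frac{7}{4} + \frac{4 - O}{4} = - \frac{7}{4} - \left(-1 + \frac{O}{4}\right) = - \frac{3}{4} - \frac{O}{4}$)
$U{\left(2 \right)} 4 \left(-75\right) = \left(- \frac{3}{4} - \frac{1}{2}\right) 4 \left(-75\right) = \left(- \frac{5}{4}\right) 4 \left(-75\right) = \left(-5\right) \left(-75\right) = 375$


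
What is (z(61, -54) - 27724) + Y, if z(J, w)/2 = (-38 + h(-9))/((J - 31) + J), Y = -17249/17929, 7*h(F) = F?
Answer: -316650359215/11420773 ≈ -27726.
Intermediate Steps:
h(F) = F/7
Y = -17249/17929 (Y = -17249*1/17929 = -17249/17929 ≈ -0.96207)
z(J, w) = -550/(7*(-31 + 2*J)) (z(J, w) = 2*((-38 + (⅐)*(-9))/((J - 31) + J)) = 2*((-38 - 9/7)/((-31 + J) + J)) = 2*(-275/(7*(-31 + 2*J))) = -550/(7*(-31 + 2*J)))
(z(61, -54) - 27724) + Y = (-550/(-217 + 14*61) - 27724) - 17249/17929 = (-550/(-217 + 854) - 27724) - 17249/17929 = (-550/637 - 27724) - 17249/17929 = -17660738/637 - 17249/17929 = -316650359215/11420773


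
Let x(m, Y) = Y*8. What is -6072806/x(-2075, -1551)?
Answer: 3036403/6204 ≈ 489.43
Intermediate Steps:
x(m, Y) = 8*Y
-6072806/x(-2075, -1551) = -6072806/(8*(-1551)) = -6072806/(-12408) = -6072806*(-1/12408) = 3036403/6204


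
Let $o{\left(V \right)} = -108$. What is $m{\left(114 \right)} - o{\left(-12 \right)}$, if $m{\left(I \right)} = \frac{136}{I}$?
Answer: $\frac{6224}{57} \approx 109.19$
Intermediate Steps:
$m{\left(114 \right)} - o{\left(-12 \right)} = \frac{136}{114} - -108 = 136 \cdot \frac{1}{114} + 108 = \frac{68}{57} + 108 = \frac{6224}{57}$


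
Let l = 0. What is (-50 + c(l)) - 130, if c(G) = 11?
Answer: -169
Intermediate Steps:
(-50 + c(l)) - 130 = (-50 + 11) - 130 = -39 - 130 = -169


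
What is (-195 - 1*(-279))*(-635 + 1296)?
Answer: 55524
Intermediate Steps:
(-195 - 1*(-279))*(-635 + 1296) = (-195 + 279)*661 = 84*661 = 55524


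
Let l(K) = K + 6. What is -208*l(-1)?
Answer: -1040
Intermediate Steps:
l(K) = 6 + K
-208*l(-1) = -208*(6 - 1) = -208*5 = -1040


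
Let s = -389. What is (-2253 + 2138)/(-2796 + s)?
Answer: 23/637 ≈ 0.036107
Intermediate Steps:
(-2253 + 2138)/(-2796 + s) = (-2253 + 2138)/(-2796 - 389) = -115/(-3185) = -115*(-1/3185) = 23/637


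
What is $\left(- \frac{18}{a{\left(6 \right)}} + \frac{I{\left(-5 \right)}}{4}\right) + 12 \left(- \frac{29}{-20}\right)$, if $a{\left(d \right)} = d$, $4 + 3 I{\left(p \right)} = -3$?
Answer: $\frac{829}{60} \approx 13.817$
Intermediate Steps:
$I{\left(p \right)} = - \frac{7}{3}$ ($I{\left(p \right)} = - \frac{4}{3} + \frac{1}{3} \left(-3\right) = - \frac{4}{3} - 1 = - \frac{7}{3}$)
$\left(- \frac{18}{a{\left(6 \right)}} + \frac{I{\left(-5 \right)}}{4}\right) + 12 \left(- \frac{29}{-20}\right) = \left(- \frac{18}{6} - \frac{7}{3 \cdot 4}\right) + 12 \left(- \frac{29}{-20}\right) = \left(\left(-18\right) \frac{1}{6} - \frac{7}{12}\right) + 12 \left(\left(-29\right) \left(- \frac{1}{20}\right)\right) = \left(-3 - \frac{7}{12}\right) + 12 \cdot \frac{29}{20} = - \frac{43}{12} + \frac{87}{5} = \frac{829}{60}$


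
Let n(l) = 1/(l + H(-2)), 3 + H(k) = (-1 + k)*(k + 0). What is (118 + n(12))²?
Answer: 3136441/225 ≈ 13940.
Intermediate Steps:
H(k) = -3 + k*(-1 + k) (H(k) = -3 + (-1 + k)*(k + 0) = -3 + (-1 + k)*k = -3 + k*(-1 + k))
n(l) = 1/(3 + l) (n(l) = 1/(l + (-3 + (-2)² - 1*(-2))) = 1/(l + (-3 + 4 + 2)) = 1/(l + 3) = 1/(3 + l))
(118 + n(12))² = (118 + 1/(3 + 12))² = (118 + 1/15)² = (1771/15)² = 3136441/225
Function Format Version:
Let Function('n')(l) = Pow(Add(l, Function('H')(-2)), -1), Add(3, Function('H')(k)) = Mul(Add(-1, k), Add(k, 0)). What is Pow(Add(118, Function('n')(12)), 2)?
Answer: Rational(3136441, 225) ≈ 13940.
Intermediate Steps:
Function('H')(k) = Add(-3, Mul(k, Add(-1, k))) (Function('H')(k) = Add(-3, Mul(Add(-1, k), Add(k, 0))) = Add(-3, Mul(Add(-1, k), k)) = Add(-3, Mul(k, Add(-1, k))))
Function('n')(l) = Pow(Add(3, l), -1) (Function('n')(l) = Pow(Add(l, Add(-3, Pow(-2, 2), Mul(-1, -2))), -1) = Pow(Add(l, Add(-3, 4, 2)), -1) = Pow(Add(l, 3), -1) = Pow(Add(3, l), -1))
Pow(Add(118, Function('n')(12)), 2) = Pow(Add(118, Pow(Add(3, 12), -1)), 2) = Pow(Add(118, Pow(15, -1)), 2) = Pow(Add(118, Rational(1, 15)), 2) = Pow(Rational(1771, 15), 2) = Rational(3136441, 225)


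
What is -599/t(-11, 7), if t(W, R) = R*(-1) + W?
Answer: 599/18 ≈ 33.278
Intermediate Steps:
t(W, R) = W - R (t(W, R) = -R + W = W - R)
-599/t(-11, 7) = -599/(-11 - 1*7) = -599/(-11 - 7) = -599/(-18) = -599*(-1/18) = 599/18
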